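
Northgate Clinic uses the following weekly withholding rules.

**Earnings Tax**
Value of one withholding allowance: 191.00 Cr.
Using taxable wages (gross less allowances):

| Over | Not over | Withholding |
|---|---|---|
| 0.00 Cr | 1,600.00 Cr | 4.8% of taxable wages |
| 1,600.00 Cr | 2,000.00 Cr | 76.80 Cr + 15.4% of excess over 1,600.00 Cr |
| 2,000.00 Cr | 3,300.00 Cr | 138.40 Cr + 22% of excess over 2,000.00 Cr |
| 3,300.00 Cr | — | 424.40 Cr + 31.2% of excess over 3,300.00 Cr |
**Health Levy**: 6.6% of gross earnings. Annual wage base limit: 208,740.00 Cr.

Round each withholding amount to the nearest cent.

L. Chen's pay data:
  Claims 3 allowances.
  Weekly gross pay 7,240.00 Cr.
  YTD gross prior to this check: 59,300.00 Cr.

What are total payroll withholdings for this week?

Earnings Tax: taxable = 7,240.00 Cr − 3×191.00 Cr = 6,667.00 Cr
  424.40 Cr + 31.2% × (6,667.00 Cr − 3,300.00 Cr) = 424.40 Cr + 31.2% × 3,367.00 Cr = 1,474.90 Cr
Health Levy: 6.6% × 7,240.00 Cr = 477.84 Cr
Total: 1,474.90 Cr + 477.84 Cr = 1,952.74 Cr

1,952.74 Cr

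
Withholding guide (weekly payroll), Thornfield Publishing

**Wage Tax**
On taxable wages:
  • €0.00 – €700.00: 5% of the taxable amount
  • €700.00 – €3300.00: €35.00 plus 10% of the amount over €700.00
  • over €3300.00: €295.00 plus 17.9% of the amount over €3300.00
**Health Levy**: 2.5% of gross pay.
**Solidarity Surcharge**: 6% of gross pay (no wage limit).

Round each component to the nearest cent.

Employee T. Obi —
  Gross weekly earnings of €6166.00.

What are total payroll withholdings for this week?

€1332.12

Wage Tax: taxable = €6166.00
  €295.00 + 17.9% × (€6166.00 − €3300.00) = €295.00 + 17.9% × €2866.00 = €808.01
Health Levy: 2.5% × €6166.00 = €154.15
Solidarity Surcharge: 6% × €6166.00 = €369.96
Total: €808.01 + €154.15 + €369.96 = €1332.12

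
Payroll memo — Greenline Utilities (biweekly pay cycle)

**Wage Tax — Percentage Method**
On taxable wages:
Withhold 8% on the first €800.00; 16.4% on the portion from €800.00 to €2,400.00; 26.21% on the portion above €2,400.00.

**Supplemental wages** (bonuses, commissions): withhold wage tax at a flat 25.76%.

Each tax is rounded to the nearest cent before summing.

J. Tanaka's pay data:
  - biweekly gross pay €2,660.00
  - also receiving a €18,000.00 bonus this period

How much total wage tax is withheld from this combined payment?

€5,031.35

Wage Tax: taxable = €2,660.00
  €326.40 + 26.21% × (€2,660.00 − €2,400.00) = €326.40 + 26.21% × €260.00 = €394.55
Supplemental (25.76% flat on bonus): 25.76% × €18,000.00 = €4,636.80
Total wage tax: €394.55 + €4,636.80 = €5,031.35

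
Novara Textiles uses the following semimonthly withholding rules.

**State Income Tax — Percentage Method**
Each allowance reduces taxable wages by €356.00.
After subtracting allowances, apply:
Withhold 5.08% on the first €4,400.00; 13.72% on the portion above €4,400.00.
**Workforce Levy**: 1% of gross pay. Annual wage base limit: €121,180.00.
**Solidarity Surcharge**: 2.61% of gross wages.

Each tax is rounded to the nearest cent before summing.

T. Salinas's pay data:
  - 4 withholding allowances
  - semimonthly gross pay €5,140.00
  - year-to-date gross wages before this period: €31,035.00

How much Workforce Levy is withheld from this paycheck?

Workforce Levy: 1% × €5,140.00 = €51.40

€51.40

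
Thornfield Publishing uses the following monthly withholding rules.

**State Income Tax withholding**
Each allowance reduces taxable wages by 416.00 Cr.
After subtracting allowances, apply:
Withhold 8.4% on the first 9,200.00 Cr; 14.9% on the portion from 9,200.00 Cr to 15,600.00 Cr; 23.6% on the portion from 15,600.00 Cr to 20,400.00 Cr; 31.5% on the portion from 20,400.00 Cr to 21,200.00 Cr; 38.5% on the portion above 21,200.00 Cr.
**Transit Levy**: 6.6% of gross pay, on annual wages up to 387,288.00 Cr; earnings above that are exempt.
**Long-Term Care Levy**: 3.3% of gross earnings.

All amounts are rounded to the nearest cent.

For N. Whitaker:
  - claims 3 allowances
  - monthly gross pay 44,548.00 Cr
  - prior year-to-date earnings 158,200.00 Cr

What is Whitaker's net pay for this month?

28,518.05 Cr

State Income Tax: taxable = 44,548.00 Cr − 3×416.00 Cr = 43,300.00 Cr
  3,111.20 Cr + 38.5% × (43,300.00 Cr − 21,200.00 Cr) = 3,111.20 Cr + 38.5% × 22,100.00 Cr = 11,619.70 Cr
Transit Levy: 6.6% × 44,548.00 Cr = 2,940.17 Cr
Long-Term Care Levy: 3.3% × 44,548.00 Cr = 1,470.08 Cr
Total withheld: 11,619.70 Cr + 2,940.17 Cr + 1,470.08 Cr = 16,029.95 Cr
Net pay: 44,548.00 Cr − 16,029.95 Cr = 28,518.05 Cr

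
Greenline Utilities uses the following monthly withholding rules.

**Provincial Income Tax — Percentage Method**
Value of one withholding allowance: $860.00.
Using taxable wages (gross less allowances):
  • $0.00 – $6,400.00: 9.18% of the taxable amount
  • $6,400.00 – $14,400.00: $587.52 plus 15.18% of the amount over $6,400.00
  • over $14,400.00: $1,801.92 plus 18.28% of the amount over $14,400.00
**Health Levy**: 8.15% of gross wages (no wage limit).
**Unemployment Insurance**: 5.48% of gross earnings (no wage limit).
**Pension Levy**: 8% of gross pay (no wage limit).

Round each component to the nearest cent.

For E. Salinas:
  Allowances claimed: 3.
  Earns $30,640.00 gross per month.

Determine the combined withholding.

Provincial Income Tax: taxable = $30,640.00 − 3×$860.00 = $28,060.00
  $1,801.92 + 18.28% × ($28,060.00 − $14,400.00) = $1,801.92 + 18.28% × $13,660.00 = $4,298.97
Health Levy: 8.15% × $30,640.00 = $2,497.16
Unemployment Insurance: 5.48% × $30,640.00 = $1,679.07
Pension Levy: 8% × $30,640.00 = $2,451.20
Total: $4,298.97 + $2,497.16 + $1,679.07 + $2,451.20 = $10,926.40

$10,926.40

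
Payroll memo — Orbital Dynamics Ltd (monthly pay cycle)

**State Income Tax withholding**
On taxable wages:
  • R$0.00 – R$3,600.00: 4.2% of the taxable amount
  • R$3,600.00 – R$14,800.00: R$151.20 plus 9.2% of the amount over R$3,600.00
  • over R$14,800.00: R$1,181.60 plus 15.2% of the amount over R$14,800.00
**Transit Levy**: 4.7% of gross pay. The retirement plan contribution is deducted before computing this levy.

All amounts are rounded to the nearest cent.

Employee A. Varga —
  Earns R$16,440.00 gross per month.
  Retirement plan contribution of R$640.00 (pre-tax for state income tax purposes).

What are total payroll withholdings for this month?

State Income Tax: taxable = R$16,440.00 − R$640.00 = R$15,800.00
  R$1,181.60 + 15.2% × (R$15,800.00 − R$14,800.00) = R$1,181.60 + 15.2% × R$1,000.00 = R$1,333.60
Transit Levy: 4.7% × R$15,800.00 = R$742.60
Total: R$1,333.60 + R$742.60 = R$2,076.20

R$2,076.20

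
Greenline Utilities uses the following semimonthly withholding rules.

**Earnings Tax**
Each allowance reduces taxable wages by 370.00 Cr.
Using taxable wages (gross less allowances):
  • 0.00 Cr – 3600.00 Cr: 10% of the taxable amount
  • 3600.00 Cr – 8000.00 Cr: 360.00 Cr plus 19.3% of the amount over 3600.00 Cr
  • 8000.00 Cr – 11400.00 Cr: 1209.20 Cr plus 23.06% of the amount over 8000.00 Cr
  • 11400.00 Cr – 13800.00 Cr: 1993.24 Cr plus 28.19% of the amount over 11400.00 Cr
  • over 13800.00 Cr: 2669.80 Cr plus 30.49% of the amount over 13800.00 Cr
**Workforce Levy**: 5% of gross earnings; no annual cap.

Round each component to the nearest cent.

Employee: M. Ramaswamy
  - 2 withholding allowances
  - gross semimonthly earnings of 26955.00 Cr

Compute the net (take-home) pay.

Earnings Tax: taxable = 26955.00 Cr − 2×370.00 Cr = 26215.00 Cr
  2669.80 Cr + 30.49% × (26215.00 Cr − 13800.00 Cr) = 2669.80 Cr + 30.49% × 12415.00 Cr = 6455.13 Cr
Workforce Levy: 5% × 26955.00 Cr = 1347.75 Cr
Total withheld: 6455.13 Cr + 1347.75 Cr = 7802.88 Cr
Net pay: 26955.00 Cr − 7802.88 Cr = 19152.12 Cr

19152.12 Cr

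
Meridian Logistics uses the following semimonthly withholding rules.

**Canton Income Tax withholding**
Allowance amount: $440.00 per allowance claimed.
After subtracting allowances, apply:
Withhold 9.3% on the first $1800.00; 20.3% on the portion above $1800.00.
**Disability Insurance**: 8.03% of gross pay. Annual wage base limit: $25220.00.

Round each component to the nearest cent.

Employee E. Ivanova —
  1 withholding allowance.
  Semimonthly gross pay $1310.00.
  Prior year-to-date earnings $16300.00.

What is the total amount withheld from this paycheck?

Canton Income Tax: taxable = $1310.00 − 1×$440.00 = $870.00
  9.3% × $870.00 = $80.91
Disability Insurance: 8.03% × $1310.00 = $105.19
Total: $80.91 + $105.19 = $186.10

$186.10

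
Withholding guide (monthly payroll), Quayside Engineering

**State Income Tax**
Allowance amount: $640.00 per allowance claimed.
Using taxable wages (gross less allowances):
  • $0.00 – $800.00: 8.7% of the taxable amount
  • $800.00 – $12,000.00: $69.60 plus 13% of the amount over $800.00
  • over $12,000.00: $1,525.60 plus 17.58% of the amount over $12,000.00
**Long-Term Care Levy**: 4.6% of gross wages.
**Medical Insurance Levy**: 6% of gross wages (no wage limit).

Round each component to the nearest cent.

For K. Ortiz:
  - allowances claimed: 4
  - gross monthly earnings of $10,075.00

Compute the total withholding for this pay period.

State Income Tax: taxable = $10,075.00 − 4×$640.00 = $7,515.00
  $69.60 + 13% × ($7,515.00 − $800.00) = $69.60 + 13% × $6,715.00 = $942.55
Long-Term Care Levy: 4.6% × $10,075.00 = $463.45
Medical Insurance Levy: 6% × $10,075.00 = $604.50
Total: $942.55 + $463.45 + $604.50 = $2,010.50

$2,010.50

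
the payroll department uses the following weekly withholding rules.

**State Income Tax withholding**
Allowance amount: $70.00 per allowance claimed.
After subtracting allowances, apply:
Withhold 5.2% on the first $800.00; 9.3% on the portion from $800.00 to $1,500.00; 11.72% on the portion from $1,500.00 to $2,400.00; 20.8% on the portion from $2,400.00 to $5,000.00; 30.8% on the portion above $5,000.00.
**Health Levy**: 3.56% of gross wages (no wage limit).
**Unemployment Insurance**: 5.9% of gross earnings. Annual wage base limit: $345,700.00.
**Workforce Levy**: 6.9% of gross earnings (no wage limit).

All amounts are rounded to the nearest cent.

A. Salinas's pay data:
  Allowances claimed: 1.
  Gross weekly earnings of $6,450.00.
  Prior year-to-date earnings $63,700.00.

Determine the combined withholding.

State Income Tax: taxable = $6,450.00 − 1×$70.00 = $6,380.00
  $752.98 + 30.8% × ($6,380.00 − $5,000.00) = $752.98 + 30.8% × $1,380.00 = $1,178.02
Health Levy: 3.56% × $6,450.00 = $229.62
Unemployment Insurance: 5.9% × $6,450.00 = $380.55
Workforce Levy: 6.9% × $6,450.00 = $445.05
Total: $1,178.02 + $229.62 + $380.55 + $445.05 = $2,233.24

$2,233.24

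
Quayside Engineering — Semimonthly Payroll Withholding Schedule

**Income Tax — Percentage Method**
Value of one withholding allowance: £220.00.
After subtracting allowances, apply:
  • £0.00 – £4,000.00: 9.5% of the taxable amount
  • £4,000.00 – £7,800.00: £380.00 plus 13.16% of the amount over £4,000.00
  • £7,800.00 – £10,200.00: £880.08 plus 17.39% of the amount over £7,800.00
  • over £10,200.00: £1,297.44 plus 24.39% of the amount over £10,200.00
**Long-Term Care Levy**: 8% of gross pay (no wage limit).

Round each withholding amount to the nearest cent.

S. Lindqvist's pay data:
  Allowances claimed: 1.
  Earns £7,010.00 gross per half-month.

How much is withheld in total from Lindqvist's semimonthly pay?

Income Tax: taxable = £7,010.00 − 1×£220.00 = £6,790.00
  £380.00 + 13.16% × (£6,790.00 − £4,000.00) = £380.00 + 13.16% × £2,790.00 = £747.16
Long-Term Care Levy: 8% × £7,010.00 = £560.80
Total: £747.16 + £560.80 = £1,307.96

£1,307.96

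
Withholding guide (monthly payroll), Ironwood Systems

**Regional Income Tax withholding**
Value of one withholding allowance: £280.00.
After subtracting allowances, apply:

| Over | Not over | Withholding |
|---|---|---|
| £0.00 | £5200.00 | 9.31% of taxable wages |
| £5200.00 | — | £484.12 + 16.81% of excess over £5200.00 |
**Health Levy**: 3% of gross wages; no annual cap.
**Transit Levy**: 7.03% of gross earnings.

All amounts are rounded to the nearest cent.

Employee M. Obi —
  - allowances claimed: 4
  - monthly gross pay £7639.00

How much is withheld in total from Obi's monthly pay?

Regional Income Tax: taxable = £7639.00 − 4×£280.00 = £6519.00
  £484.12 + 16.81% × (£6519.00 − £5200.00) = £484.12 + 16.81% × £1319.00 = £705.84
Health Levy: 3% × £7639.00 = £229.17
Transit Levy: 7.03% × £7639.00 = £537.02
Total: £705.84 + £229.17 + £537.02 = £1472.03

£1472.03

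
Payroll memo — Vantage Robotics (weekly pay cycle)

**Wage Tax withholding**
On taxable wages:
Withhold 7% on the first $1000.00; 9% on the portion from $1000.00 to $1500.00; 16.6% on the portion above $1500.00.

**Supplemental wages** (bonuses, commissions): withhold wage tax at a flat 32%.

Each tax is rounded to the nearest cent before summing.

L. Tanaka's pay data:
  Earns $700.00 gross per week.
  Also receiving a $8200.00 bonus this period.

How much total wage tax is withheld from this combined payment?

Wage Tax: taxable = $700.00
  7% × $700.00 = $49.00
Supplemental (32% flat on bonus): 32% × $8200.00 = $2624.00
Total wage tax: $49.00 + $2624.00 = $2673.00

$2673.00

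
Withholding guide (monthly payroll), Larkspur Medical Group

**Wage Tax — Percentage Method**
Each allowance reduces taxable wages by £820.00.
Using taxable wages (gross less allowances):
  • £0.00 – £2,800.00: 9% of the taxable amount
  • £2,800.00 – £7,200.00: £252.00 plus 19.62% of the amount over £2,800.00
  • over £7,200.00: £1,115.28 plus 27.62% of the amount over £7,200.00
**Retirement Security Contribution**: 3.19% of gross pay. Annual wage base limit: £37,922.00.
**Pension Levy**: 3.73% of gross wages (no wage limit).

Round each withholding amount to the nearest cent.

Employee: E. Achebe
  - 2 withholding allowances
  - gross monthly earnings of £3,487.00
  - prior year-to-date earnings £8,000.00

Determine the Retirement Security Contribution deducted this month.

Retirement Security Contribution: 3.19% × £3,487.00 = £111.24

£111.24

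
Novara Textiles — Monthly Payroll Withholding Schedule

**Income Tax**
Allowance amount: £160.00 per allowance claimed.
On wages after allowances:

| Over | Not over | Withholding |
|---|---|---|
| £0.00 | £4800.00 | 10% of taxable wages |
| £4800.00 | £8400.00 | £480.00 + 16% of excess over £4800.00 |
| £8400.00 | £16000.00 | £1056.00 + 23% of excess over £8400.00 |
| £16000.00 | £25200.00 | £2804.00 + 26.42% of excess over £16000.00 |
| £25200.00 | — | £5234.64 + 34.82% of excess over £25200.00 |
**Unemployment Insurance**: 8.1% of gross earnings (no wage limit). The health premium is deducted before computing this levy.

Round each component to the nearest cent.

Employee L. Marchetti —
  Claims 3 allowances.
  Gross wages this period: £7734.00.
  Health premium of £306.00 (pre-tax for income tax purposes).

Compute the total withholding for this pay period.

Income Tax: taxable = £7734.00 − £306.00 − 3×£160.00 = £6948.00
  £480.00 + 16% × (£6948.00 − £4800.00) = £480.00 + 16% × £2148.00 = £823.68
Unemployment Insurance: 8.1% × £7428.00 = £601.67
Total: £823.68 + £601.67 = £1425.35

£1425.35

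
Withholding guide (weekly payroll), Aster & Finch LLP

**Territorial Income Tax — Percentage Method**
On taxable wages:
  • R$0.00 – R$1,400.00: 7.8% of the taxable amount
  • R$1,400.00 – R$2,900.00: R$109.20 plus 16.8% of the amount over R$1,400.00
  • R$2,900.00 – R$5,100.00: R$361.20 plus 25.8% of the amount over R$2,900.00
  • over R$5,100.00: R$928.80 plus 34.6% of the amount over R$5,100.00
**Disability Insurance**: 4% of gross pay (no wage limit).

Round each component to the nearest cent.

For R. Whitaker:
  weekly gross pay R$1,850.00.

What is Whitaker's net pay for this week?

R$1,591.20

Territorial Income Tax: taxable = R$1,850.00
  R$109.20 + 16.8% × (R$1,850.00 − R$1,400.00) = R$109.20 + 16.8% × R$450.00 = R$184.80
Disability Insurance: 4% × R$1,850.00 = R$74.00
Total withheld: R$184.80 + R$74.00 = R$258.80
Net pay: R$1,850.00 − R$258.80 = R$1,591.20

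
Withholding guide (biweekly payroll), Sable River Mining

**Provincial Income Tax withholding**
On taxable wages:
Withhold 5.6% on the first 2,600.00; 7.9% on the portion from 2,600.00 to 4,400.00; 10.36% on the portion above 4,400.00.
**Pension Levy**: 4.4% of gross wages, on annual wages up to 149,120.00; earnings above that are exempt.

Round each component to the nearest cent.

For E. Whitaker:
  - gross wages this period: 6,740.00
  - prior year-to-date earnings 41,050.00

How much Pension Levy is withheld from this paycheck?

296.56

Pension Levy: 4.4% × 6,740.00 = 296.56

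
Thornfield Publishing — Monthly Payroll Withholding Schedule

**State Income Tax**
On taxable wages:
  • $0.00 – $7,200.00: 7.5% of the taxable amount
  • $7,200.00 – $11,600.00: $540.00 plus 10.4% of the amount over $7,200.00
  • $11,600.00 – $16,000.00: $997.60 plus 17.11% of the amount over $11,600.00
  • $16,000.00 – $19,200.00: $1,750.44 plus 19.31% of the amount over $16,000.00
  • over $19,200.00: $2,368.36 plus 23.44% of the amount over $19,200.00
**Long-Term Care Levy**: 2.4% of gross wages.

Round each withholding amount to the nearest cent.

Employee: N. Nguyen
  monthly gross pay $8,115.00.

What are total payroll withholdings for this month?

$829.92

State Income Tax: taxable = $8,115.00
  $540.00 + 10.4% × ($8,115.00 − $7,200.00) = $540.00 + 10.4% × $915.00 = $635.16
Long-Term Care Levy: 2.4% × $8,115.00 = $194.76
Total: $635.16 + $194.76 = $829.92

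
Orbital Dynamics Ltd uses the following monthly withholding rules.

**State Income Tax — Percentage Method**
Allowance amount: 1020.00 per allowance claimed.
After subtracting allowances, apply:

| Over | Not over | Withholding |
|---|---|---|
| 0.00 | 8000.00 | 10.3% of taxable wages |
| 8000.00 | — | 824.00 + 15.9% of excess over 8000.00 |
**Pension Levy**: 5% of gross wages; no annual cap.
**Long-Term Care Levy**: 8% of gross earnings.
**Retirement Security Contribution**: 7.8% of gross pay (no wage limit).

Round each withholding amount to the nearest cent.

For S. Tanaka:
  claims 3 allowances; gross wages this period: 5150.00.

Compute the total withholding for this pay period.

State Income Tax: taxable = 5150.00 − 3×1020.00 = 2090.00
  10.3% × 2090.00 = 215.27
Pension Levy: 5% × 5150.00 = 257.50
Long-Term Care Levy: 8% × 5150.00 = 412.00
Retirement Security Contribution: 7.8% × 5150.00 = 401.70
Total: 215.27 + 257.50 + 412.00 + 401.70 = 1286.47

1286.47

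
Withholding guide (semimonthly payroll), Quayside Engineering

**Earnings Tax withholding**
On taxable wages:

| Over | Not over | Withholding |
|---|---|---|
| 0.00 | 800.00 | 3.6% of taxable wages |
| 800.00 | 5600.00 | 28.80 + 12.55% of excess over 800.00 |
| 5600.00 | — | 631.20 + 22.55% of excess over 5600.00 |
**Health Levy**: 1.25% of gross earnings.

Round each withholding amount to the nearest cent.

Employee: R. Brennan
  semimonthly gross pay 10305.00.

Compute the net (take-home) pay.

Earnings Tax: taxable = 10305.00
  631.20 + 22.55% × (10305.00 − 5600.00) = 631.20 + 22.55% × 4705.00 = 1692.18
Health Levy: 1.25% × 10305.00 = 128.81
Total withheld: 1692.18 + 128.81 = 1820.99
Net pay: 10305.00 − 1820.99 = 8484.01

8484.01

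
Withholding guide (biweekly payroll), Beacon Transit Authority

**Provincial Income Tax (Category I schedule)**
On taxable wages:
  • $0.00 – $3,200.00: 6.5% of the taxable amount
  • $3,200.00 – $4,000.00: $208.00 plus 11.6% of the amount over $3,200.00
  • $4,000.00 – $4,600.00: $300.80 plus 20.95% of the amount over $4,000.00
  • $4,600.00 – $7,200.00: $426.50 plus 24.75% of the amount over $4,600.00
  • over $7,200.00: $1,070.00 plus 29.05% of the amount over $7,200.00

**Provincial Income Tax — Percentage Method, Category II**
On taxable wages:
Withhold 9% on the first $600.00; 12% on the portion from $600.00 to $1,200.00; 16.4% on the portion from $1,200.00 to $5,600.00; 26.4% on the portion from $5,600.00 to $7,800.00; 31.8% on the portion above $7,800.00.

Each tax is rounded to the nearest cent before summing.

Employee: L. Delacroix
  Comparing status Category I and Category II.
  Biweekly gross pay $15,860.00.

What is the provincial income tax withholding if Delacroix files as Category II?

Provincial Income Tax (Category II): taxable = $15,860.00
  $1,428.40 + 31.8% × ($15,860.00 − $7,800.00) = $1,428.40 + 31.8% × $8,060.00 = $3,991.48

$3,991.48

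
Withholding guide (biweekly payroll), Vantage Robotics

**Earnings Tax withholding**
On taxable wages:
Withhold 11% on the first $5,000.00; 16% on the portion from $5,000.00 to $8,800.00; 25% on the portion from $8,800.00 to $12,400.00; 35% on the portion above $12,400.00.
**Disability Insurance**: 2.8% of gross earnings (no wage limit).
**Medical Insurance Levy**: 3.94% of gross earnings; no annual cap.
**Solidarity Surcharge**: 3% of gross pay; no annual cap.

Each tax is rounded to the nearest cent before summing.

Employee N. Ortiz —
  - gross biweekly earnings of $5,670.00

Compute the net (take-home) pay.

$4,460.54

Earnings Tax: taxable = $5,670.00
  $550.00 + 16% × ($5,670.00 − $5,000.00) = $550.00 + 16% × $670.00 = $657.20
Disability Insurance: 2.8% × $5,670.00 = $158.76
Medical Insurance Levy: 3.94% × $5,670.00 = $223.40
Solidarity Surcharge: 3% × $5,670.00 = $170.10
Total withheld: $657.20 + $158.76 + $223.40 + $170.10 = $1,209.46
Net pay: $5,670.00 − $1,209.46 = $4,460.54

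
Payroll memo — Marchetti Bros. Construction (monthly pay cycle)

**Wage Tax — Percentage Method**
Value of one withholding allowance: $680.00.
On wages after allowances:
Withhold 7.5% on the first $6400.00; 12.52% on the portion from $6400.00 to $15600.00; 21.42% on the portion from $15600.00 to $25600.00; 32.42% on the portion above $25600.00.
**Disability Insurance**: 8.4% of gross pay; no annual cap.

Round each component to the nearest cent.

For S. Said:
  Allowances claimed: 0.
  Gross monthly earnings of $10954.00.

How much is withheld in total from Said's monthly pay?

$1970.30

Wage Tax: taxable = $10954.00
  $480.00 + 12.52% × ($10954.00 − $6400.00) = $480.00 + 12.52% × $4554.00 = $1050.16
Disability Insurance: 8.4% × $10954.00 = $920.14
Total: $1050.16 + $920.14 = $1970.30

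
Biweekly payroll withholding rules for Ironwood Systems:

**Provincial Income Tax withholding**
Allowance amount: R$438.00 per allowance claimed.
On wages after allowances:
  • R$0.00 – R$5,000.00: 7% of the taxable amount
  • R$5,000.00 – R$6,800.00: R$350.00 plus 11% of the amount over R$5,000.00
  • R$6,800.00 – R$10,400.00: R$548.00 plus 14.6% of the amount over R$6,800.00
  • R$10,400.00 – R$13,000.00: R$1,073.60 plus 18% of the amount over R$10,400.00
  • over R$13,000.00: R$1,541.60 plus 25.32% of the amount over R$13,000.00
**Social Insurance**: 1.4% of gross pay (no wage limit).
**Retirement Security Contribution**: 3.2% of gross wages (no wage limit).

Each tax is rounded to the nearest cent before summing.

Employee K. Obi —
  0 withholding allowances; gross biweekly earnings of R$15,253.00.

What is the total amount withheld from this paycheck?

R$2,813.70

Provincial Income Tax: taxable = R$15,253.00
  R$1,541.60 + 25.32% × (R$15,253.00 − R$13,000.00) = R$1,541.60 + 25.32% × R$2,253.00 = R$2,112.06
Social Insurance: 1.4% × R$15,253.00 = R$213.54
Retirement Security Contribution: 3.2% × R$15,253.00 = R$488.10
Total: R$2,112.06 + R$213.54 + R$488.10 = R$2,813.70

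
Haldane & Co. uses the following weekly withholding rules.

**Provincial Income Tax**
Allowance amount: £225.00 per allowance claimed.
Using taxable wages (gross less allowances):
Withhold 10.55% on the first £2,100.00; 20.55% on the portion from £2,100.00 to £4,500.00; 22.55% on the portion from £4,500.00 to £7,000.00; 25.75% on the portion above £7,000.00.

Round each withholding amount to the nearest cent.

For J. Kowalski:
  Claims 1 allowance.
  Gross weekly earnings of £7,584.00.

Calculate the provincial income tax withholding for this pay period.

£1,370.94

Provincial Income Tax: taxable = £7,584.00 − 1×£225.00 = £7,359.00
  £1,278.50 + 25.75% × (£7,359.00 − £7,000.00) = £1,278.50 + 25.75% × £359.00 = £1,370.94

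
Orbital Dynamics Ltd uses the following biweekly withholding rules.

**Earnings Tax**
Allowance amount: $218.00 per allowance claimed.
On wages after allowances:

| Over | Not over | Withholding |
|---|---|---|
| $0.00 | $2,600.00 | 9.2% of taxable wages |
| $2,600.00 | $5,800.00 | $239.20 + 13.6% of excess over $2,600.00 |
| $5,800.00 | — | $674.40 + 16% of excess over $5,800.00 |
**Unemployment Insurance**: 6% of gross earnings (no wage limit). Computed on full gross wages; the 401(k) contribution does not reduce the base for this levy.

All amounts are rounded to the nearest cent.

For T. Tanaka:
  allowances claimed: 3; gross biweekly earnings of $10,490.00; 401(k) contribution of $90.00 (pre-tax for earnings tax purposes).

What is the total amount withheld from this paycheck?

Earnings Tax: taxable = $10,490.00 − $90.00 − 3×$218.00 = $9,746.00
  $674.40 + 16% × ($9,746.00 − $5,800.00) = $674.40 + 16% × $3,946.00 = $1,305.76
Unemployment Insurance: 6% × $10,490.00 = $629.40
Total: $1,305.76 + $629.40 = $1,935.16

$1,935.16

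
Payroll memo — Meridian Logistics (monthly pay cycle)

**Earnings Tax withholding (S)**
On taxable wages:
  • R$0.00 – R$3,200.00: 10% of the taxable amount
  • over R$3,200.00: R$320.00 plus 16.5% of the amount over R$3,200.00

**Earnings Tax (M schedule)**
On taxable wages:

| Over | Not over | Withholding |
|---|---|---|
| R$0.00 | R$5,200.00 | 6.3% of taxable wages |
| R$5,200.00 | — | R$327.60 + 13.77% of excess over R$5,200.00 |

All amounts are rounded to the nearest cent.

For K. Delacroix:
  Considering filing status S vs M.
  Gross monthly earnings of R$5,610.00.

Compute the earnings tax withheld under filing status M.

R$384.06

Earnings Tax (M): taxable = R$5,610.00
  R$327.60 + 13.77% × (R$5,610.00 − R$5,200.00) = R$327.60 + 13.77% × R$410.00 = R$384.06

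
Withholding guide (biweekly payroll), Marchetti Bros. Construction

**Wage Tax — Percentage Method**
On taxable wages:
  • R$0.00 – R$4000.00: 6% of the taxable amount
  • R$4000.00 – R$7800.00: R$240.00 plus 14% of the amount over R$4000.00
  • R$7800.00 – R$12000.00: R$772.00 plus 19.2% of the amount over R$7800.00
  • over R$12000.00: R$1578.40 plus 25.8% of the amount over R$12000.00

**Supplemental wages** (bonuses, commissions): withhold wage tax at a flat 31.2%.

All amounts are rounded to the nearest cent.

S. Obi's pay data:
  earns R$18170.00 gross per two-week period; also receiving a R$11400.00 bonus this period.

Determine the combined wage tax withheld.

R$6727.06

Wage Tax: taxable = R$18170.00
  R$1578.40 + 25.8% × (R$18170.00 − R$12000.00) = R$1578.40 + 25.8% × R$6170.00 = R$3170.26
Supplemental (31.2% flat on bonus): 31.2% × R$11400.00 = R$3556.80
Total wage tax: R$3170.26 + R$3556.80 = R$6727.06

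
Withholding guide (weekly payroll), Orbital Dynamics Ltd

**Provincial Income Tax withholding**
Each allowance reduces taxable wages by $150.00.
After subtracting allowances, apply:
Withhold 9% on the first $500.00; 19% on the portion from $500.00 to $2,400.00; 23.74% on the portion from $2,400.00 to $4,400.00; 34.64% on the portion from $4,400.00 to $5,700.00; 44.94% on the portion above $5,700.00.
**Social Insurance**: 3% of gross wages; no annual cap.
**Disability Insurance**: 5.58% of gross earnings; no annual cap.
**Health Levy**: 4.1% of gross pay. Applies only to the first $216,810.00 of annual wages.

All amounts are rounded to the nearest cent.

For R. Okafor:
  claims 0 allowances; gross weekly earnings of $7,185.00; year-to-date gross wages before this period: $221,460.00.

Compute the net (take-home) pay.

Provincial Income Tax: taxable = $7,185.00
  $1,331.12 + 44.94% × ($7,185.00 − $5,700.00) = $1,331.12 + 44.94% × $1,485.00 = $1,998.48
Social Insurance: 3% × $7,185.00 = $215.55
Disability Insurance: 5.58% × $7,185.00 = $400.92
Health Levy: YTD $221,460.00 ≥ cap $216,810.00 → $0.00
Total withheld: $1,998.48 + $215.55 + $400.92 + $0.00 = $2,614.95
Net pay: $7,185.00 − $2,614.95 = $4,570.05

$4,570.05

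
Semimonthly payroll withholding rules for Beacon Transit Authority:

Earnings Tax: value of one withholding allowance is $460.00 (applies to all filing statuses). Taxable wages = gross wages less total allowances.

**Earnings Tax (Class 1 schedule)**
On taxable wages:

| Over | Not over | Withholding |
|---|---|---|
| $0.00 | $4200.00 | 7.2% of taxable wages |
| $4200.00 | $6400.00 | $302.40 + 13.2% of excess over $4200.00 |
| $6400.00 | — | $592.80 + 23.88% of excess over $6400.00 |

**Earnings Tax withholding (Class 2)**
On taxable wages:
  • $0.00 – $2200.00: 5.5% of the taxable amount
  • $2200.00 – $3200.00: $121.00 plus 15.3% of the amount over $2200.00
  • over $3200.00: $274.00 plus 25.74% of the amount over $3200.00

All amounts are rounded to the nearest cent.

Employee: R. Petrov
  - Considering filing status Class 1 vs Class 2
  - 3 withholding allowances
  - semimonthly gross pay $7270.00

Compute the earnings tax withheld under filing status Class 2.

Earnings Tax (Class 2): taxable = $7270.00 − 3×$460.00 = $5890.00
  $274.00 + 25.74% × ($5890.00 − $3200.00) = $274.00 + 25.74% × $2690.00 = $966.41

$966.41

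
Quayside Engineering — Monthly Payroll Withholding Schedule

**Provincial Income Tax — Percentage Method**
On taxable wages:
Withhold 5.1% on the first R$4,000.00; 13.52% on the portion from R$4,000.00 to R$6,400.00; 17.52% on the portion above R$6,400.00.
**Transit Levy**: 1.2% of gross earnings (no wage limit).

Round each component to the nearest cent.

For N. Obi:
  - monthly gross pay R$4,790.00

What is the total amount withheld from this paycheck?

Provincial Income Tax: taxable = R$4,790.00
  R$204.00 + 13.52% × (R$4,790.00 − R$4,000.00) = R$204.00 + 13.52% × R$790.00 = R$310.81
Transit Levy: 1.2% × R$4,790.00 = R$57.48
Total: R$310.81 + R$57.48 = R$368.29

R$368.29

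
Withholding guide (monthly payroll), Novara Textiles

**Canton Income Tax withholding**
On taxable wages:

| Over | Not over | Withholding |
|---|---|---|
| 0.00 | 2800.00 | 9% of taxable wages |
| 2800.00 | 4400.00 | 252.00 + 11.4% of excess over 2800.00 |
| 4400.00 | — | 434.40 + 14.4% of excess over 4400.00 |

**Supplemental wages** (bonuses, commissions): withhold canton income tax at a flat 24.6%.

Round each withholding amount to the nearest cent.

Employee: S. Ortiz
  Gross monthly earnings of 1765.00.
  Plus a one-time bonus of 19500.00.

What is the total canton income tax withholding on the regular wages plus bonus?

Canton Income Tax: taxable = 1765.00
  9% × 1765.00 = 158.85
Supplemental (24.6% flat on bonus): 24.6% × 19500.00 = 4797.00
Total canton income tax: 158.85 + 4797.00 = 4955.85

4955.85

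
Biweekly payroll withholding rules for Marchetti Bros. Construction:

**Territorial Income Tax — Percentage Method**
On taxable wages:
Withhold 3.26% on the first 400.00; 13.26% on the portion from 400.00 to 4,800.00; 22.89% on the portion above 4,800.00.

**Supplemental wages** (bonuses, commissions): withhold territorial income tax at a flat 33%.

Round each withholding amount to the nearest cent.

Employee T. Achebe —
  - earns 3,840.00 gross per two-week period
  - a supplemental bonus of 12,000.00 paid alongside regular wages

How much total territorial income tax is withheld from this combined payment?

Territorial Income Tax: taxable = 3,840.00
  13.04 + 13.26% × (3,840.00 − 400.00) = 13.04 + 13.26% × 3,440.00 = 469.18
Supplemental (33% flat on bonus): 33% × 12,000.00 = 3,960.00
Total territorial income tax: 469.18 + 3,960.00 = 4,429.18

4,429.18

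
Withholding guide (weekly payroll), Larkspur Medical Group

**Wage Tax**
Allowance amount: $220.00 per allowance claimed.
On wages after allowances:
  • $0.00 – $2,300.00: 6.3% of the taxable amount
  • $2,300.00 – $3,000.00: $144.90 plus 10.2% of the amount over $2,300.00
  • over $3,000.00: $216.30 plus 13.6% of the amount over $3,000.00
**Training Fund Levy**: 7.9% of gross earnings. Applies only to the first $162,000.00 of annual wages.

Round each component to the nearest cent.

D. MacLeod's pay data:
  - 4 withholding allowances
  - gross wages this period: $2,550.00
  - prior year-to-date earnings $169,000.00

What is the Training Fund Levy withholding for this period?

Training Fund Levy: YTD $169,000.00 ≥ cap $162,000.00 → $0.00

$0.00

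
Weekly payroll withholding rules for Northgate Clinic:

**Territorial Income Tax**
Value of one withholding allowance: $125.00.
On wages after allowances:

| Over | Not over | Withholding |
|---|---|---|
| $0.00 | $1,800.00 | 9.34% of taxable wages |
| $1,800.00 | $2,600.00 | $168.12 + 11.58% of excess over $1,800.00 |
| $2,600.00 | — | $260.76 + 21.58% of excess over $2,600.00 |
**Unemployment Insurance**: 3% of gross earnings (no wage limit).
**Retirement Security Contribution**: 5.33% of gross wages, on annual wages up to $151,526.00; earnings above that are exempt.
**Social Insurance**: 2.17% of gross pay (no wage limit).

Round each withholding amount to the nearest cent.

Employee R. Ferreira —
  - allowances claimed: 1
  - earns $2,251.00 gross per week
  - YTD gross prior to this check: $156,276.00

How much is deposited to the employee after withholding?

$1,928.75

Territorial Income Tax: taxable = $2,251.00 − 1×$125.00 = $2,126.00
  $168.12 + 11.58% × ($2,126.00 − $1,800.00) = $168.12 + 11.58% × $326.00 = $205.87
Unemployment Insurance: 3% × $2,251.00 = $67.53
Retirement Security Contribution: YTD $156,276.00 ≥ cap $151,526.00 → $0.00
Social Insurance: 2.17% × $2,251.00 = $48.85
Total withheld: $205.87 + $67.53 + $0.00 + $48.85 = $322.25
Net pay: $2,251.00 − $322.25 = $1,928.75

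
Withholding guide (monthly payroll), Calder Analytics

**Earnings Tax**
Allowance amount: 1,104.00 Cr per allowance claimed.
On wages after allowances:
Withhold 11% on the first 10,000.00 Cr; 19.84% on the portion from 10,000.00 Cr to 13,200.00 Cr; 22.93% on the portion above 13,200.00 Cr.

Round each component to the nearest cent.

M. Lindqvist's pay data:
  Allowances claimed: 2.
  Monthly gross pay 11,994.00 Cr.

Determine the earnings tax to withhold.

Earnings Tax: taxable = 11,994.00 Cr − 2×1,104.00 Cr = 9,786.00 Cr
  11% × 9,786.00 Cr = 1,076.46 Cr

1,076.46 Cr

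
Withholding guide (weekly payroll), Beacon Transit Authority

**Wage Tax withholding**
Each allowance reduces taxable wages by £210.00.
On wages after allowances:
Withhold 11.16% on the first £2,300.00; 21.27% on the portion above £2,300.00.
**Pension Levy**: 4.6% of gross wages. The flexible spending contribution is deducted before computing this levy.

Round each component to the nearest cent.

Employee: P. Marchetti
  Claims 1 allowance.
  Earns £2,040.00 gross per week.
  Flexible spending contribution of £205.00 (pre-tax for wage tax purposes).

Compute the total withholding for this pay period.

Wage Tax: taxable = £2,040.00 − £205.00 − 1×£210.00 = £1,625.00
  11.16% × £1,625.00 = £181.35
Pension Levy: 4.6% × £1,835.00 = £84.41
Total: £181.35 + £84.41 = £265.76

£265.76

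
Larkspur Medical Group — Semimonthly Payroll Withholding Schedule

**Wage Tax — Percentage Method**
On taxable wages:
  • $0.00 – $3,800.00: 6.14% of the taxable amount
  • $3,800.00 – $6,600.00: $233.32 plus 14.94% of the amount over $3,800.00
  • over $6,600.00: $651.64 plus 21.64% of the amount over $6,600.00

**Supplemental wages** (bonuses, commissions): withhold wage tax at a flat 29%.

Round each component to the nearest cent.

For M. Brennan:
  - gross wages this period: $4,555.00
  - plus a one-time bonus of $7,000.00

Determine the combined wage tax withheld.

$2,376.12

Wage Tax: taxable = $4,555.00
  $233.32 + 14.94% × ($4,555.00 − $3,800.00) = $233.32 + 14.94% × $755.00 = $346.12
Supplemental (29% flat on bonus): 29% × $7,000.00 = $2,030.00
Total wage tax: $346.12 + $2,030.00 = $2,376.12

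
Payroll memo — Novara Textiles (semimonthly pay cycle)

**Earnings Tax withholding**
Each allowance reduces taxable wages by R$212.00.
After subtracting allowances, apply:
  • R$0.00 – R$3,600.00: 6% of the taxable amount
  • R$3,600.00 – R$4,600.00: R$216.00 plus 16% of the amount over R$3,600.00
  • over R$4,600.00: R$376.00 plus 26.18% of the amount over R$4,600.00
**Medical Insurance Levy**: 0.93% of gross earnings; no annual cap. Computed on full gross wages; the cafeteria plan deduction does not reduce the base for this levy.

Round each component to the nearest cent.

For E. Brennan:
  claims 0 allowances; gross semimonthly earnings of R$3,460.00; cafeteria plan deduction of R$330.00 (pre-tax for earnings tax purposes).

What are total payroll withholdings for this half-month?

Earnings Tax: taxable = R$3,460.00 − R$330.00 = R$3,130.00
  6% × R$3,130.00 = R$187.80
Medical Insurance Levy: 0.93% × R$3,460.00 = R$32.18
Total: R$187.80 + R$32.18 = R$219.98

R$219.98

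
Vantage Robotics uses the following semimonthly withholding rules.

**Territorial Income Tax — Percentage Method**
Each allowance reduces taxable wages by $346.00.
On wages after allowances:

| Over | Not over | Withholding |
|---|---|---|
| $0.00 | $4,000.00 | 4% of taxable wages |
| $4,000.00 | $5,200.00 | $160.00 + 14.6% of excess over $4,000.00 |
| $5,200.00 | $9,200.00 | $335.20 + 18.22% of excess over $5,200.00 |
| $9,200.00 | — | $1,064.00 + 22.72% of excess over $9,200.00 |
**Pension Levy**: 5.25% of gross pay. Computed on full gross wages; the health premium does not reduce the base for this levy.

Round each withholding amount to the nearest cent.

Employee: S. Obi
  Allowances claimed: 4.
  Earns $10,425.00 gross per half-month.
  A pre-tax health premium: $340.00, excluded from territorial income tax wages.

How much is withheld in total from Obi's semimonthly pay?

$1,520.39

Territorial Income Tax: taxable = $10,425.00 − $340.00 − 4×$346.00 = $8,701.00
  $335.20 + 18.22% × ($8,701.00 − $5,200.00) = $335.20 + 18.22% × $3,501.00 = $973.08
Pension Levy: 5.25% × $10,425.00 = $547.31
Total: $973.08 + $547.31 = $1,520.39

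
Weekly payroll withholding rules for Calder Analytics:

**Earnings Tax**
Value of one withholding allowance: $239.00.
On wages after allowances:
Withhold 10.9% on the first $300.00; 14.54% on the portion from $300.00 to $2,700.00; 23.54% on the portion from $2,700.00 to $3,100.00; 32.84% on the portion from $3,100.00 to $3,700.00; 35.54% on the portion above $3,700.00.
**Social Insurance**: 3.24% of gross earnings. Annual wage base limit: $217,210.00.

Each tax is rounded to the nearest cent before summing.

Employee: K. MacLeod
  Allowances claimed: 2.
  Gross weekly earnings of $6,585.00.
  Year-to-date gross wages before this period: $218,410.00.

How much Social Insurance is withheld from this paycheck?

Social Insurance: YTD $218,410.00 ≥ cap $217,210.00 → $0.00

$0.00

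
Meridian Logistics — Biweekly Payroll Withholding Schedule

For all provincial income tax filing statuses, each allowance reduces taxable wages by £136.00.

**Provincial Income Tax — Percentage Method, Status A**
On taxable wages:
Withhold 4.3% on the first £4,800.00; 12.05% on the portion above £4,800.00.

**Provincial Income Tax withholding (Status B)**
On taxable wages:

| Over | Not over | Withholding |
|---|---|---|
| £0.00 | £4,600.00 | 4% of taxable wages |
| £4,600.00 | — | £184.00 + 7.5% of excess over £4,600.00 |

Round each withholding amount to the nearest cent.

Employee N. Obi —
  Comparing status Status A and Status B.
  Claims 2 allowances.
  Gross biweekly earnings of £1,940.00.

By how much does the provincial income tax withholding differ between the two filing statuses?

£5.00

Provincial Income Tax (Status A): taxable = £1,940.00 − 2×£136.00 = £1,668.00
  4.3% × £1,668.00 = £71.72
Provincial Income Tax (Status B): taxable = £1,940.00 − 2×£136.00 = £1,668.00
  4% × £1,668.00 = £66.72
Difference: |£71.72 − £66.72| = £5.00 (higher under Status A)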